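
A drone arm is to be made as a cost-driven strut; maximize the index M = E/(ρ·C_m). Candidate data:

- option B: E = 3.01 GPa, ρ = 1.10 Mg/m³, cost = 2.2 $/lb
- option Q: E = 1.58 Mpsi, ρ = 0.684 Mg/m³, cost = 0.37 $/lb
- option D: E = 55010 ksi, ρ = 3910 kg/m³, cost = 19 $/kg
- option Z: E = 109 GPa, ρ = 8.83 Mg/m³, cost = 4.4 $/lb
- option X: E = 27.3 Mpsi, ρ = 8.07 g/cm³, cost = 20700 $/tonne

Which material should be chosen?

option Q

Normalizing units and computing the index:
  option B: E = 3.010 GPa, ρ = 1100 kg/m³, cost = 4.850 $/kg
  option Q: E = 10.89 GPa, ρ = 684.0 kg/m³, cost = 0.8157 $/kg
  option D: E = 379.3 GPa, ρ = 3910 kg/m³, cost = 19.00 $/kg
  option Z: E = 109.0 GPa, ρ = 8830 kg/m³, cost = 9.700 $/kg
  option X: E = 188.2 GPa, ρ = 8070 kg/m³, cost = 20.70 $/kg
  option Q: M = 19.5 MN·m per $
  option D: M = 5.11 MN·m per $
  option Z: M = 1.27 MN·m per $
  option X: M = 1.13 MN·m per $
  option B: M = 0.564 MN·m per $
Highest index: option Q.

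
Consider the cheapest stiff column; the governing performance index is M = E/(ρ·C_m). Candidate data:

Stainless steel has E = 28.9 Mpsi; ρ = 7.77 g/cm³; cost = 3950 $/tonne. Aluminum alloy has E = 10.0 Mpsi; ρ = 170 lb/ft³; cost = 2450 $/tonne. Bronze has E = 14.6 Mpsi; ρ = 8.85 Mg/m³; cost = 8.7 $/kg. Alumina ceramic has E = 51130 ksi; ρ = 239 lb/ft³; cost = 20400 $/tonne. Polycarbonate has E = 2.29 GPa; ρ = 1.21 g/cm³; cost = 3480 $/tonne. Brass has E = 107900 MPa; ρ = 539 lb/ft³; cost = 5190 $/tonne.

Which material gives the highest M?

aluminum alloy

After converting to SI:
  stainless steel: E = 199.3 GPa, ρ = 7770 kg/m³, cost = 3.950 $/kg
  aluminum alloy: E = 68.95 GPa, ρ = 2723 kg/m³, cost = 2.450 $/kg
  bronze: E = 100.7 GPa, ρ = 8850 kg/m³, cost = 8.700 $/kg
  alumina ceramic: E = 352.5 GPa, ρ = 3828 kg/m³, cost = 20.40 $/kg
  polycarbonate: E = 2.290 GPa, ρ = 1210 kg/m³, cost = 3.480 $/kg
  brass: E = 107.9 GPa, ρ = 8634 kg/m³, cost = 5.190 $/kg
  aluminum alloy: M = 10.3 MN·m per $
  stainless steel: M = 6.49 MN·m per $
  alumina ceramic: M = 4.51 MN·m per $
  brass: M = 2.41 MN·m per $
  bronze: M = 1.31 MN·m per $
  polycarbonate: M = 0.544 MN·m per $
The maximum is for aluminum alloy.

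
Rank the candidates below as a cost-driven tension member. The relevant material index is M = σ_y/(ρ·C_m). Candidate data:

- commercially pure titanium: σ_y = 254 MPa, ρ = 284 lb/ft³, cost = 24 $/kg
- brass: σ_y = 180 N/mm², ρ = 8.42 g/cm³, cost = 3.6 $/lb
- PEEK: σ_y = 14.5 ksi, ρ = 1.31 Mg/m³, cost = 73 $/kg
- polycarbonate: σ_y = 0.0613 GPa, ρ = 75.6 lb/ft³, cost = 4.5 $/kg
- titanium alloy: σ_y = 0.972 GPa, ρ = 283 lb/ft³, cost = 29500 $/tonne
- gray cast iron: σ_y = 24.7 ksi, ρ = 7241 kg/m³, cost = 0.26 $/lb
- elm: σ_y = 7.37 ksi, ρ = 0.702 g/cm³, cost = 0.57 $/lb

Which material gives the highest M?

Normalizing units and computing the index:
  commercially pure titanium: σ_y = 254.0 MPa, ρ = 4549 kg/m³, cost = 24.00 $/kg
  brass: σ_y = 180.0 MPa, ρ = 8420 kg/m³, cost = 7.937 $/kg
  PEEK: σ_y = 99.97 MPa, ρ = 1310 kg/m³, cost = 73.00 $/kg
  polycarbonate: σ_y = 61.30 MPa, ρ = 1211 kg/m³, cost = 4.500 $/kg
  titanium alloy: σ_y = 972.0 MPa, ρ = 4533 kg/m³, cost = 29.50 $/kg
  gray cast iron: σ_y = 170.3 MPa, ρ = 7241 kg/m³, cost = 0.5732 $/kg
  elm: σ_y = 50.81 MPa, ρ = 702.0 kg/m³, cost = 1.257 $/kg
  elm: M = 57.6 kN·m per $
  gray cast iron: M = 41.0 kN·m per $
  polycarbonate: M = 11.2 kN·m per $
  titanium alloy: M = 7.27 kN·m per $
  brass: M = 2.69 kN·m per $
  commercially pure titanium: M = 2.33 kN·m per $
  PEEK: M = 1.05 kN·m per $
The maximum is for elm.

elm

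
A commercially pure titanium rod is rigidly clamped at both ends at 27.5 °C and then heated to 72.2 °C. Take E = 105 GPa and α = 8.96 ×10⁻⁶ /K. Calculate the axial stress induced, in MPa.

ΔT = 44.70 K. Constrained thermal stress σ = E·α·ΔT = 105.0×10³ MPa × 8.96×10⁻⁶ × 44.70 = 42.1 MPa (compressive).

42.1 MPa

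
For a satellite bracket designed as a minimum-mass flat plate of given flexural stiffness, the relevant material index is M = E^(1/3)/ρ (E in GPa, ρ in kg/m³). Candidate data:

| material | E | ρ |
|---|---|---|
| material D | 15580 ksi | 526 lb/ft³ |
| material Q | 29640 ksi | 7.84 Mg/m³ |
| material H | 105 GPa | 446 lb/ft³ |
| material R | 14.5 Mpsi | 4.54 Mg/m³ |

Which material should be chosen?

Putting every candidate on a common basis:
  material D: E = 107.4 GPa, ρ = 8426 kg/m³
  material Q: E = 204.4 GPa, ρ = 7840 kg/m³
  material H: E = 105.0 GPa, ρ = 7144 kg/m³
  material R: E = 99.97 GPa, ρ = 4540 kg/m³
  material R: M = 1.02×10⁻³
  material Q: M = 0.751×10⁻³
  material H: M = 0.660×10⁻³
  material D: M = 0.564×10⁻³
The maximum is for material R.

material R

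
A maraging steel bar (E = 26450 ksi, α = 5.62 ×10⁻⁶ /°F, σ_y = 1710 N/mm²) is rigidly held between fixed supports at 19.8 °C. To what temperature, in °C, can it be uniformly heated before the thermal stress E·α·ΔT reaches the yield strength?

947 °C

E = 26450 ksi = 182.4 GPa.
α = 5.62×10⁻⁶/°F × 9/5 = 10.1×10⁻⁶/K.
σ_y = 1710 N/mm² = 1710 MPa.
E·α·ΔT = 1710 MPa ⇒ ΔT = 1710 / (182.4×10³ × 10.1×10⁻⁶) = 926.9 K.
T = 19.8 + 926.9 = 946.7 °C.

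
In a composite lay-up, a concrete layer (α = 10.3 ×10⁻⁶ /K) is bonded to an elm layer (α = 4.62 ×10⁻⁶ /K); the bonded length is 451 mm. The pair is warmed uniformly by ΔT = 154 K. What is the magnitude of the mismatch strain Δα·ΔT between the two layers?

Δα = |10.3 − 4.62|×10⁻⁶/K = 5.68×10⁻⁶/K.
Mismatch strain = Δα·ΔT = 5.68×10⁻⁶ × 154.0 = 8.75×10⁻⁴.

8.75×10⁻⁴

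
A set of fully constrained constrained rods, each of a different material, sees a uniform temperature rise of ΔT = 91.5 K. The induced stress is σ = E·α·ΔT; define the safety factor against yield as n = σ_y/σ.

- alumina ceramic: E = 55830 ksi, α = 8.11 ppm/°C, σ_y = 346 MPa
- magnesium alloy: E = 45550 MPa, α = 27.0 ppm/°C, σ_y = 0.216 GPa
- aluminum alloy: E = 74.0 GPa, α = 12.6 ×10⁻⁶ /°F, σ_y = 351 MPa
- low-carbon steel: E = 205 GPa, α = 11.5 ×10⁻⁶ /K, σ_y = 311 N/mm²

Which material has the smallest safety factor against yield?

Per material, after unit conversion:
  alumina ceramic: E = 384.9, α = 8.11, σ_y = 346.0 → σ = 286 MPa, n = 1.21
  magnesium alloy: E = 45.55, α = 27.0, σ_y = 216.0 → σ = 113 MPa, n = 1.92
  aluminum alloy: E = 74.00, α = 22.7, σ_y = 351.0 → σ = 154 MPa, n = 2.29
  low-carbon steel: E = 205.0, α = 11.5, σ_y = 311.0 → σ = 216 MPa, n = 1.44
Alumina ceramic has the lowest safety factor, n = 1.21.

alumina ceramic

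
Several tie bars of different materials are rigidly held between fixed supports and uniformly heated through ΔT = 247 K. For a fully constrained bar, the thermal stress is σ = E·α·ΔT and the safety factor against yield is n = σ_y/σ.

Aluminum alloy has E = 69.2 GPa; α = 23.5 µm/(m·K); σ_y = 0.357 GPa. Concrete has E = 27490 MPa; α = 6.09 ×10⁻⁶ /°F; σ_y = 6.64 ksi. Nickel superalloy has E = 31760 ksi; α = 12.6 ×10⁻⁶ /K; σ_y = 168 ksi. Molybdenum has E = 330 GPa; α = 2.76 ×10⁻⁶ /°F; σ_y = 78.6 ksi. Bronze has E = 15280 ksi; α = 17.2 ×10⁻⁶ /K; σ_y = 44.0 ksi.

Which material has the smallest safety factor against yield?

With everything in SI (GPa, ×10⁻⁶/K, MPa):
  aluminum alloy: E = 69.20, α = 23.5, σ_y = 357.0 → σ = 402 MPa, n = 0.889
  concrete: E = 27.49, α = 11.0, σ_y = 45.78 → σ = 74.4 MPa, n = 0.615
  nickel superalloy: E = 219.0, α = 12.6, σ_y = 1158 → σ = 682 MPa, n = 1.70
  molybdenum: E = 330.0, α = 4.97, σ_y = 541.9 → σ = 405 MPa, n = 1.34
  bronze: E = 105.4, α = 17.2, σ_y = 303.4 → σ = 448 MPa, n = 0.678
Smallest n: concrete with n = 0.615.

concrete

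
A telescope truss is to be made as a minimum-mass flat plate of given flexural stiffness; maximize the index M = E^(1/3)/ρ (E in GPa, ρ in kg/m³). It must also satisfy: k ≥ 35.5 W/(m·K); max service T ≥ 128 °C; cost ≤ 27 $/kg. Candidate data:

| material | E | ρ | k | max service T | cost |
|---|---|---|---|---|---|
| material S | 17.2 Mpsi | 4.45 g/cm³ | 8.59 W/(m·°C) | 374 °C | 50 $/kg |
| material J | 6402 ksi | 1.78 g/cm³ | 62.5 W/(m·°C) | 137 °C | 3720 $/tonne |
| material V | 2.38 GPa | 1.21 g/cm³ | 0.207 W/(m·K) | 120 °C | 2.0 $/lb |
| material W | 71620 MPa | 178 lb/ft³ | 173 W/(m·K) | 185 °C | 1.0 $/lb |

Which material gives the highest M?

Screen on constraints: k ≥ 35.5 W/(m·K); max service T ≥ 128 °C; cost ≤ 27 $/kg. Survivors: material J, material W.
In SI units:
  material J: E = 44.14 GPa, ρ = 1780 kg/m³
  material W: E = 71.62 GPa, ρ = 2851 kg/m³
  material J: M = 1.99×10⁻³
  material W: M = 1.46×10⁻³
The maximum is for material J.

material J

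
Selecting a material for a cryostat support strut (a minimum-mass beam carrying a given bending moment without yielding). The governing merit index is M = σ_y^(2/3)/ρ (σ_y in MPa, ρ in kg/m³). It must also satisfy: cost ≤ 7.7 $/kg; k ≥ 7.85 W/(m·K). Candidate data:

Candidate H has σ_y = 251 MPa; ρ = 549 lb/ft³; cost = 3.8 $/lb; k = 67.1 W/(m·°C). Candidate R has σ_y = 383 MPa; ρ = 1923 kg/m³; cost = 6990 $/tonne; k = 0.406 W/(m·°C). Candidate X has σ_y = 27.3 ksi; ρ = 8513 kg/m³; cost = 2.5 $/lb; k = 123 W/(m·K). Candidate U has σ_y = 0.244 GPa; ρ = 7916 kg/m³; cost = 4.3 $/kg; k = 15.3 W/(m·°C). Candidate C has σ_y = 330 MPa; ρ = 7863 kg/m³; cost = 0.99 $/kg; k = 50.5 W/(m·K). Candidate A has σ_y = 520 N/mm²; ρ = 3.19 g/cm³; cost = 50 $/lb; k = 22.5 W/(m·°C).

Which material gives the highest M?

Screen on constraints: cost ≤ 7.7 $/kg; k ≥ 7.85 W/(m·K). Survivors: candidate X, candidate U, candidate C.
Convert each candidate to consistent units, then evaluate M:
  candidate X: σ_y = 188.2 MPa, ρ = 8513 kg/m³
  candidate U: σ_y = 244.0 MPa, ρ = 7916 kg/m³
  candidate C: σ_y = 330.0 MPa, ρ = 7863 kg/m³
  candidate C: M = 6.07×10⁻³
  candidate U: M = 4.93×10⁻³
  candidate X: M = 3.86×10⁻³
Candidate C has the largest M.

candidate C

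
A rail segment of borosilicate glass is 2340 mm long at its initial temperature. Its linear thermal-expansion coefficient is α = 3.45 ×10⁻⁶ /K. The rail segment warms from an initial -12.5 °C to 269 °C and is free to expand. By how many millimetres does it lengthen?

ΔT = 269 − (-12.5) = 281.5 K.
ΔL = α·L₀·ΔT = 3.45×10⁻⁶ × 2340 mm × 281.5 K = 2.27 mm.

2.27 mm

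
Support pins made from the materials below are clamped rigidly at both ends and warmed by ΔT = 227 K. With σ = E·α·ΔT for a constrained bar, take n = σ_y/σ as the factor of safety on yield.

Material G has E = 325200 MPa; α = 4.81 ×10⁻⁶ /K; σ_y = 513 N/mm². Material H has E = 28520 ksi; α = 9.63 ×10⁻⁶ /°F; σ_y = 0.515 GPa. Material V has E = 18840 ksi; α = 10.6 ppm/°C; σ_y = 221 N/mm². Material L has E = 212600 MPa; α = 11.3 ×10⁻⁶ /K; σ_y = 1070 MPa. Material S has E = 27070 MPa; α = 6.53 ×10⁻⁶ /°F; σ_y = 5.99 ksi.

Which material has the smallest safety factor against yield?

Per material, after unit conversion:
  material G: E = 325.2, α = 4.81, σ_y = 513.0 → σ = 355 MPa, n = 1.44
  material H: E = 196.6, α = 17.3, σ_y = 515.0 → σ = 774 MPa, n = 0.666
  material V: E = 129.9, α = 10.6, σ_y = 221.0 → σ = 313 MPa, n = 0.707
  material L: E = 212.6, α = 11.3, σ_y = 1070 → σ = 545 MPa, n = 1.96
  material S: E = 27.07, α = 11.8, σ_y = 41.30 → σ = 72.2 MPa, n = 0.572
Smallest n: material S with n = 0.572.

material S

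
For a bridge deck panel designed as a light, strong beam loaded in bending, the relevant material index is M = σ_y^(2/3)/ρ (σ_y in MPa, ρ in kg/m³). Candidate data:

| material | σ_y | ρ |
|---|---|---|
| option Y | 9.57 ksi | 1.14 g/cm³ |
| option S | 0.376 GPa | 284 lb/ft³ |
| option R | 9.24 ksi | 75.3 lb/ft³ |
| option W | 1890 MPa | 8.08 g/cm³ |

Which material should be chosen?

Normalizing units and computing the index:
  option Y: σ_y = 65.98 MPa, ρ = 1140 kg/m³
  option S: σ_y = 376.0 MPa, ρ = 4549 kg/m³
  option R: σ_y = 63.71 MPa, ρ = 1206 kg/m³
  option W: σ_y = 1890 MPa, ρ = 8080 kg/m³
  option W: M = 18.9×10⁻³
  option Y: M = 14.3×10⁻³
  option R: M = 13.2×10⁻³
  option S: M = 11.5×10⁻³
Option W ranks first.

option W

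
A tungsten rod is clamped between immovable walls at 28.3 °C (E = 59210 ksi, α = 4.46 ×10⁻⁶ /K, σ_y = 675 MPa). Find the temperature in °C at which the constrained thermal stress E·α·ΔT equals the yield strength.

399 °C

E = 59210 ksi = 408.2 GPa.
E·α·ΔT = 675.0 MPa ⇒ ΔT = 675.0 / (408.2×10³ × 4.46×10⁻⁶) = 370.7 K.
T = 28.3 + 370.7 = 399.0 °C.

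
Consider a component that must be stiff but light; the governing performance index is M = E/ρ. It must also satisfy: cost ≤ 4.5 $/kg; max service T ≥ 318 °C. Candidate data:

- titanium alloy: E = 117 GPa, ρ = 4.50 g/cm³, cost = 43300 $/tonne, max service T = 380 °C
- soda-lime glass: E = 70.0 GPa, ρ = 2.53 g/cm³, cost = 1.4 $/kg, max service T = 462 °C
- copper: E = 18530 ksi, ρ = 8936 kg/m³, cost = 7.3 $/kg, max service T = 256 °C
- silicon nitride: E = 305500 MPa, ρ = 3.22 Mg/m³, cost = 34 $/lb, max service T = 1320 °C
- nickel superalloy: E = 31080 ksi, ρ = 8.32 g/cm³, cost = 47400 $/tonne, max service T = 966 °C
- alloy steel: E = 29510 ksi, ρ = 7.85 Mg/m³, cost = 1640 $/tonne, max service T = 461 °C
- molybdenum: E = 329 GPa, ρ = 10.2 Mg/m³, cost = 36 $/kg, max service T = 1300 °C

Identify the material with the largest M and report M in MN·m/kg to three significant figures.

soda-lime glass, M = 27.7 MN·m/kg

Screen on constraints: cost ≤ 4.5 $/kg; max service T ≥ 318 °C. Survivors: soda-lime glass, alloy steel.
Putting every candidate on a common basis:
  soda-lime glass: E = 70.00 GPa, ρ = 2530 kg/m³
  alloy steel: E = 203.5 GPa, ρ = 7850 kg/m³
  soda-lime glass: M = 27.7 MN·m/kg
  alloy steel: M = 25.9 MN·m/kg
The maximum is for soda-lime glass.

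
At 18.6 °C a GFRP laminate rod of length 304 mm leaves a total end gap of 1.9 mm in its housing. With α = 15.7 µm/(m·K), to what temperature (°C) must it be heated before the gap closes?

417 °C

α·L₀·ΔT = 1.9 mm ⇒ ΔT = 1.9 / (15.7×10⁻⁶ × 304.0) = 398.1 K.
T = 18.6 + 398.1 = 416.7 °C.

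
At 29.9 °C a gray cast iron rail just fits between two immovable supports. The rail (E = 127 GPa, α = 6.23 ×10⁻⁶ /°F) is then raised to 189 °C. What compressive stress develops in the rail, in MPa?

α = 6.23×10⁻⁶/°F × 9/5 = 11.2×10⁻⁶/K.
ΔT = 159.1 K. Constrained thermal stress σ = E·α·ΔT = 127.0×10³ MPa × 11.2×10⁻⁶ × 159.1 = 227 MPa (compressive).

227 MPa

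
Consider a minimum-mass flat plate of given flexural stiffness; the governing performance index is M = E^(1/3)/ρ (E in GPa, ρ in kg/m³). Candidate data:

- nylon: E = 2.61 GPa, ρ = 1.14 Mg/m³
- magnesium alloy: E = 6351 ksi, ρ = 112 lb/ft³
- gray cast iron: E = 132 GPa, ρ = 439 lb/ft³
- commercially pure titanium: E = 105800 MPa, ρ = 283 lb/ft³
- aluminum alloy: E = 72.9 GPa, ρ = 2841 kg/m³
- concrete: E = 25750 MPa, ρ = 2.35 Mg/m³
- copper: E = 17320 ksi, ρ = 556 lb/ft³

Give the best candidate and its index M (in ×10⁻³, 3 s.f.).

After converting to SI:
  nylon: E = 2.610 GPa, ρ = 1140 kg/m³
  magnesium alloy: E = 43.79 GPa, ρ = 1794 kg/m³
  gray cast iron: E = 132.0 GPa, ρ = 7032 kg/m³
  commercially pure titanium: E = 105.8 GPa, ρ = 4533 kg/m³
  aluminum alloy: E = 72.90 GPa, ρ = 2841 kg/m³
  concrete: E = 25.75 GPa, ρ = 2350 kg/m³
  copper: E = 119.4 GPa, ρ = 8906 kg/m³
  magnesium alloy: M = 1.96×10⁻³
  aluminum alloy: M = 1.47×10⁻³
  concrete: M = 1.26×10⁻³
  nylon: M = 1.21×10⁻³
  commercially pure titanium: M = 1.04×10⁻³
  gray cast iron: M = 0.724×10⁻³
  copper: M = 0.553×10⁻³
Highest index: magnesium alloy.

magnesium alloy, M = 1.96×10⁻³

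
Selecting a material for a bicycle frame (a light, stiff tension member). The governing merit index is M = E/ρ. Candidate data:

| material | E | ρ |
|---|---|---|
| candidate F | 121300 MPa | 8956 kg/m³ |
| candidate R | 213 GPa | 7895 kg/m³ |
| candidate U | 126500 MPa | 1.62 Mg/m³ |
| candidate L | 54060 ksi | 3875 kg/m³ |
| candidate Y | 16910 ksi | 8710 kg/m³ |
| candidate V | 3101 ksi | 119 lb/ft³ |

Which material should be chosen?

Normalizing units and computing the index:
  candidate F: E = 121.3 GPa, ρ = 8956 kg/m³
  candidate R: E = 213.0 GPa, ρ = 7895 kg/m³
  candidate U: E = 126.5 GPa, ρ = 1620 kg/m³
  candidate L: E = 372.7 GPa, ρ = 3875 kg/m³
  candidate Y: E = 116.6 GPa, ρ = 8710 kg/m³
  candidate V: E = 21.38 GPa, ρ = 1906 kg/m³
  candidate L: M = 96.2 MN·m/kg
  candidate U: M = 78.1 MN·m/kg
  candidate R: M = 27.0 MN·m/kg
  candidate F: M = 13.5 MN·m/kg
  candidate Y: M = 13.4 MN·m/kg
  candidate V: M = 11.2 MN·m/kg
Highest index: candidate L.

candidate L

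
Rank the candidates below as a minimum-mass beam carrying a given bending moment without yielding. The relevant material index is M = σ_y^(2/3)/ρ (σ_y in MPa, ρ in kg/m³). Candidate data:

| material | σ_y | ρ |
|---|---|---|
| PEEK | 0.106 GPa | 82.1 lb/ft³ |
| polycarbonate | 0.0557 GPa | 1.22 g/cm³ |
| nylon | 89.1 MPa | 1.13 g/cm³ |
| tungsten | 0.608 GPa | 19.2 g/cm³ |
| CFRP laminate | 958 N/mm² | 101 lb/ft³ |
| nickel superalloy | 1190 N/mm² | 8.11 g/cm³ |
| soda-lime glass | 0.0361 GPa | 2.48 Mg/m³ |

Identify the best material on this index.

Convert each candidate to consistent units, then evaluate M:
  PEEK: σ_y = 106.0 MPa, ρ = 1315 kg/m³
  polycarbonate: σ_y = 55.70 MPa, ρ = 1220 kg/m³
  nylon: σ_y = 89.10 MPa, ρ = 1130 kg/m³
  tungsten: σ_y = 608.0 MPa, ρ = 19200 kg/m³
  CFRP laminate: σ_y = 958.0 MPa, ρ = 1618 kg/m³
  nickel superalloy: σ_y = 1190 MPa, ρ = 8110 kg/m³
  soda-lime glass: σ_y = 36.10 MPa, ρ = 2480 kg/m³
  CFRP laminate: M = 60.1×10⁻³
  nylon: M = 17.7×10⁻³
  PEEK: M = 17.0×10⁻³
  nickel superalloy: M = 13.8×10⁻³
  polycarbonate: M = 12.0×10⁻³
  soda-lime glass: M = 4.40×10⁻³
  tungsten: M = 3.74×10⁻³
Highest index: CFRP laminate.

CFRP laminate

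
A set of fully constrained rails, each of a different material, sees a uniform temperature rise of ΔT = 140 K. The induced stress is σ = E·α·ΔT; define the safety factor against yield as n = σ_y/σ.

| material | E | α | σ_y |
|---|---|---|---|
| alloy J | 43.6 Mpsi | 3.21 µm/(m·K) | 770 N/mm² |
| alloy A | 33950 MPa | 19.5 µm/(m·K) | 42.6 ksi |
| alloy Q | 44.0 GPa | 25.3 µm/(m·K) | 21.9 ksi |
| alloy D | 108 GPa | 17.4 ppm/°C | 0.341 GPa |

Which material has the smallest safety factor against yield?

Per material, after unit conversion:
  alloy J: E = 300.6, α = 3.21, σ_y = 770.0 → σ = 135 MPa, n = 5.70
  alloy A: E = 33.95, α = 19.5, σ_y = 293.7 → σ = 92.7 MPa, n = 3.17
  alloy Q: E = 44.00, α = 25.3, σ_y = 151.0 → σ = 156 MPa, n = 0.969
  alloy D: E = 108.0, α = 17.4, σ_y = 341.0 → σ = 263 MPa, n = 1.30
The minimum is alloy Q at n = 0.969.

alloy Q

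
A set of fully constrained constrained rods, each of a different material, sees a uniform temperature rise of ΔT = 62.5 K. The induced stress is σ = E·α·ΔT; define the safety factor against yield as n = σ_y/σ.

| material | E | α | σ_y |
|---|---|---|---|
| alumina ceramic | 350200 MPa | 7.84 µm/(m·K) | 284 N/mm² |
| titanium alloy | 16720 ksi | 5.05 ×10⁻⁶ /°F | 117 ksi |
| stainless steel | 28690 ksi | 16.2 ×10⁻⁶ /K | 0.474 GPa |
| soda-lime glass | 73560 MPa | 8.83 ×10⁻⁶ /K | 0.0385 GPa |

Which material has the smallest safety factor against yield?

In consistent units (E in GPa, α in ×10⁻⁶/K, σ_y in MPa):
  alumina ceramic: E = 350.2, α = 7.84, σ_y = 284.0 → σ = 172 MPa, n = 1.66
  titanium alloy: E = 115.3, α = 9.09, σ_y = 806.7 → σ = 65.5 MPa, n = 12.3
  stainless steel: E = 197.8, α = 16.2, σ_y = 474.0 → σ = 200 MPa, n = 2.37
  soda-lime glass: E = 73.56, α = 8.83, σ_y = 38.50 → σ = 40.6 MPa, n = 0.948
Soda-lime glass has the lowest safety factor, n = 0.948.

soda-lime glass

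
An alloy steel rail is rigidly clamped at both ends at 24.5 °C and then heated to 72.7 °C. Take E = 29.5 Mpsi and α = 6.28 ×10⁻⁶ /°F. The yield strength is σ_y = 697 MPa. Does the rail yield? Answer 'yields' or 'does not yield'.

E = 29.5 Mpsi = 203.4 GPa.
α = 6.28×10⁻⁶/°F × 9/5 = 11.3×10⁻⁶/K.
ΔT = 48.20 K. Constrained thermal stress σ = E·α·ΔT = 203.4×10³ MPa × 11.3×10⁻⁶ × 48.20 = 111 MPa (compressive).
Compare to σ_y = 697 MPa: σ < σ_y, so it does not yield.

does not yield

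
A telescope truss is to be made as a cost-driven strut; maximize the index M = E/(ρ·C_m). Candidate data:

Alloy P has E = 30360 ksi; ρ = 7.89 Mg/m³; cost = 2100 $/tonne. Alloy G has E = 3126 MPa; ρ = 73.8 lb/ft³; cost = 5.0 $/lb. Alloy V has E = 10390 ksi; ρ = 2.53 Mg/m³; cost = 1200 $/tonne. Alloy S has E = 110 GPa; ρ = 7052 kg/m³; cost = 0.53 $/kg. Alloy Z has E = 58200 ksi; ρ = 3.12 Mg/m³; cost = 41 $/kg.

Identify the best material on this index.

alloy S

Convert each candidate to consistent units, then evaluate M:
  alloy P: E = 209.3 GPa, ρ = 7890 kg/m³, cost = 2.100 $/kg
  alloy G: E = 3.126 GPa, ρ = 1182 kg/m³, cost = 11.02 $/kg
  alloy V: E = 71.64 GPa, ρ = 2530 kg/m³, cost = 1.200 $/kg
  alloy S: E = 110.0 GPa, ρ = 7052 kg/m³, cost = 0.5300 $/kg
  alloy Z: E = 401.3 GPa, ρ = 3120 kg/m³, cost = 41.00 $/kg
  alloy S: M = 29.4 MN·m per $
  alloy V: M = 23.6 MN·m per $
  alloy P: M = 12.6 MN·m per $
  alloy Z: M = 3.14 MN·m per $
  alloy G: M = 0.240 MN·m per $
Alloy S has the largest M.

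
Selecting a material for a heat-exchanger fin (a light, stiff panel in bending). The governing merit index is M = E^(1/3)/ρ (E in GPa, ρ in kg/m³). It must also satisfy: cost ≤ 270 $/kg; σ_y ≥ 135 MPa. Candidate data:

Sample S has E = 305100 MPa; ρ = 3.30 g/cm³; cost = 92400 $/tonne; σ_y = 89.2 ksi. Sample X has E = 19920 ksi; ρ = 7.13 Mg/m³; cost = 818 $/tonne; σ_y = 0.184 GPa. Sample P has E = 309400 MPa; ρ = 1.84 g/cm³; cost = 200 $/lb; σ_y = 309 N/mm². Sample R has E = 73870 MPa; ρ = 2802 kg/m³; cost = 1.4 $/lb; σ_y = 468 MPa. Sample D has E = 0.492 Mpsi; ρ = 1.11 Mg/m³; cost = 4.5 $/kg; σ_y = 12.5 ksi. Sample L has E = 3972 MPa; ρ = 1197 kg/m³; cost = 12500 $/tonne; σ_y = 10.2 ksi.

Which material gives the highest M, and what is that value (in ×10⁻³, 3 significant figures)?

sample S, M = 2.04×10⁻³

Screen on constraints: cost ≤ 270 $/kg; σ_y ≥ 135 MPa. Survivors: sample S, sample X, sample R.
Normalizing units and computing the index:
  sample S: E = 305.1 GPa, ρ = 3300 kg/m³
  sample X: E = 137.3 GPa, ρ = 7130 kg/m³
  sample R: E = 73.87 GPa, ρ = 2802 kg/m³
  sample S: M = 2.04×10⁻³
  sample R: M = 1.50×10⁻³
  sample X: M = 0.724×10⁻³
Highest index: sample S.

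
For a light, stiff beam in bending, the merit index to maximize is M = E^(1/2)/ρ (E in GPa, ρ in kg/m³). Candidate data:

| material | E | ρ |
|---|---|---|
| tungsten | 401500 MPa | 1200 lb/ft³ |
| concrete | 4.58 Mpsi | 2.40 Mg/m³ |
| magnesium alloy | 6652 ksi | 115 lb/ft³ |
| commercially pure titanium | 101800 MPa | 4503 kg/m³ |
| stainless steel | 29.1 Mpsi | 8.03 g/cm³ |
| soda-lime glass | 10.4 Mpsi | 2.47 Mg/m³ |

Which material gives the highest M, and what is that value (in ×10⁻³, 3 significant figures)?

magnesium alloy, M = 3.68×10⁻³

In SI units:
  tungsten: E = 401.5 GPa, ρ = 19220 kg/m³
  concrete: E = 31.58 GPa, ρ = 2400 kg/m³
  magnesium alloy: E = 45.86 GPa, ρ = 1842 kg/m³
  commercially pure titanium: E = 101.8 GPa, ρ = 4503 kg/m³
  stainless steel: E = 200.6 GPa, ρ = 8030 kg/m³
  soda-lime glass: E = 71.71 GPa, ρ = 2470 kg/m³
  magnesium alloy: M = 3.68×10⁻³
  soda-lime glass: M = 3.43×10⁻³
  concrete: M = 2.34×10⁻³
  commercially pure titanium: M = 2.24×10⁻³
  stainless steel: M = 1.76×10⁻³
  tungsten: M = 1.04×10⁻³
Magnesium alloy has the largest M.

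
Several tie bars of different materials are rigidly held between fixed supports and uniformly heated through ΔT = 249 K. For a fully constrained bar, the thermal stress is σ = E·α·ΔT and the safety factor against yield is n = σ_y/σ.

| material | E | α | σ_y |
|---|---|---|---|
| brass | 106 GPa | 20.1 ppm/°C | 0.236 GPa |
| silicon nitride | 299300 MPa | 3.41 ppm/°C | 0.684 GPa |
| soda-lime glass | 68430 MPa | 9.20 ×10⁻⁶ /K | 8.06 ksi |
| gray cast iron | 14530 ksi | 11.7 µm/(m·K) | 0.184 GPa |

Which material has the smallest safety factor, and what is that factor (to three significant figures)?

soda-lime glass, n = 0.355

In consistent units (E in GPa, α in ×10⁻⁶/K, σ_y in MPa):
  brass: E = 106.0, α = 20.1, σ_y = 236.0 → σ = 531 MPa, n = 0.445
  silicon nitride: E = 299.3, α = 3.41, σ_y = 684.0 → σ = 254 MPa, n = 2.69
  soda-lime glass: E = 68.43, α = 9.20, σ_y = 55.57 → σ = 157 MPa, n = 0.355
  gray cast iron: E = 100.2, α = 11.7, σ_y = 184.0 → σ = 292 MPa, n = 0.630
The minimum is soda-lime glass at n = 0.355.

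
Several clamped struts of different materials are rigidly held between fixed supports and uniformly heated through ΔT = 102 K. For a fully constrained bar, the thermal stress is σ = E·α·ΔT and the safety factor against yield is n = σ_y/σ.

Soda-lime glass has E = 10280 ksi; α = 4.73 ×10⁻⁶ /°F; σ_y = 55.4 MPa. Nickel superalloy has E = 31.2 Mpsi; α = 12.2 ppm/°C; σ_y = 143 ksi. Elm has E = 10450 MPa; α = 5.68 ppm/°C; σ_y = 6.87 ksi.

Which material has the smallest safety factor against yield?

With everything in SI (GPa, ×10⁻⁶/K, MPa):
  soda-lime glass: E = 70.88, α = 8.51, σ_y = 55.40 → σ = 61.6 MPa, n = 0.900
  nickel superalloy: E = 215.1, α = 12.2, σ_y = 986.0 → σ = 268 MPa, n = 3.68
  elm: E = 10.45, α = 5.68, σ_y = 47.37 → σ = 6.05 MPa, n = 7.82
Soda-lime glass has the lowest safety factor, n = 0.900.

soda-lime glass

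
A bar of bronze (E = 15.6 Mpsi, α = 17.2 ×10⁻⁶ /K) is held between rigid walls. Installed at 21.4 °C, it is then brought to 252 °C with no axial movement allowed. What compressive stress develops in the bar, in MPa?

427 MPa

E = 15.6 Mpsi = 107.6 GPa.
ΔT = 230.6 K. Constrained thermal stress σ = E·α·ΔT = 107.6×10³ MPa × 17.2×10⁻⁶ × 230.6 = 427 MPa (compressive).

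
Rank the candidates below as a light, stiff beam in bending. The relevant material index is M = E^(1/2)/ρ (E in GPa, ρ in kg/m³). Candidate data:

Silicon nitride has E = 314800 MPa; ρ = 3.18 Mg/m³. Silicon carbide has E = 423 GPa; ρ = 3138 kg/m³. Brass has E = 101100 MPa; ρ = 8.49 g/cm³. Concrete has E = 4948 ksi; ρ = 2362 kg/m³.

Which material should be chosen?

In SI units:
  silicon nitride: E = 314.8 GPa, ρ = 3180 kg/m³
  silicon carbide: E = 423.0 GPa, ρ = 3138 kg/m³
  brass: E = 101.1 GPa, ρ = 8490 kg/m³
  concrete: E = 34.12 GPa, ρ = 2362 kg/m³
  silicon carbide: M = 6.55×10⁻³
  silicon nitride: M = 5.58×10⁻³
  concrete: M = 2.47×10⁻³
  brass: M = 1.18×10⁻³
Highest index: silicon carbide.

silicon carbide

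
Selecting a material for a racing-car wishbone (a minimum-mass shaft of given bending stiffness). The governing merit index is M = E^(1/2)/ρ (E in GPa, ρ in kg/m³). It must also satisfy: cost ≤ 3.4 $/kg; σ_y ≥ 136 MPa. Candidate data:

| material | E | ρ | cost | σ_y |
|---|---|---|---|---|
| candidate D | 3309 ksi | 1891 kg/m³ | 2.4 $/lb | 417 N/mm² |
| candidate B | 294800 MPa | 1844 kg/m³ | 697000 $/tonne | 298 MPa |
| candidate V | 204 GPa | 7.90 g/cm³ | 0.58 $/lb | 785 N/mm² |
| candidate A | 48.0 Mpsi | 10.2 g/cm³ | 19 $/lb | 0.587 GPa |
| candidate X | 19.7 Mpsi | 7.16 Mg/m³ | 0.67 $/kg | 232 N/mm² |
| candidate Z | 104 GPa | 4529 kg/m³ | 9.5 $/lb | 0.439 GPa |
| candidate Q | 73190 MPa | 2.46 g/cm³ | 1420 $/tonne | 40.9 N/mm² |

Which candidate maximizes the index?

candidate V

Screen on constraints: cost ≤ 3.4 $/kg; σ_y ≥ 136 MPa. Survivors: candidate V, candidate X.
Normalizing units and computing the index:
  candidate V: E = 204.0 GPa, ρ = 7900 kg/m³
  candidate X: E = 135.8 GPa, ρ = 7160 kg/m³
  candidate V: M = 1.81×10⁻³
  candidate X: M = 1.63×10⁻³
The maximum is for candidate V.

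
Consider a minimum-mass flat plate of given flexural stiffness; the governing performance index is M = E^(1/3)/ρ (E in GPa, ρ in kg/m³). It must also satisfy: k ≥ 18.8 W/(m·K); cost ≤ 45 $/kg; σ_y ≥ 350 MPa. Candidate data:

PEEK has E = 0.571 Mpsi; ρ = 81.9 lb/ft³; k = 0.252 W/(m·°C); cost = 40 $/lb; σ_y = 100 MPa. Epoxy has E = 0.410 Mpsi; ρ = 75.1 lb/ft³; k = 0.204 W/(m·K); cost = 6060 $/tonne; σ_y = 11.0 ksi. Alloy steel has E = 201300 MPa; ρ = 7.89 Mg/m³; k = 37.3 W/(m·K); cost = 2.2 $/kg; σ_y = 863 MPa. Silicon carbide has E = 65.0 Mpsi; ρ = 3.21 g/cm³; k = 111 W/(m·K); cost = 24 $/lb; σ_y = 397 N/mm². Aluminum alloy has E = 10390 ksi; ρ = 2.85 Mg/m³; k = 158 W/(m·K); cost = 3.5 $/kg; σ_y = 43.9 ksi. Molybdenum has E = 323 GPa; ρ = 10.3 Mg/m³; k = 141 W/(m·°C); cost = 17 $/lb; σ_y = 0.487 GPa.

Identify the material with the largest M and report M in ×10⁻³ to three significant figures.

Screen on constraints: k ≥ 18.8 W/(m·K); cost ≤ 45 $/kg; σ_y ≥ 350 MPa. Survivors: alloy steel, molybdenum.
After converting to SI:
  alloy steel: E = 201.3 GPa, ρ = 7890 kg/m³
  molybdenum: E = 323.0 GPa, ρ = 10300 kg/m³
  alloy steel: M = 0.743×10⁻³
  molybdenum: M = 0.666×10⁻³
Highest index: alloy steel.

alloy steel, M = 0.743×10⁻³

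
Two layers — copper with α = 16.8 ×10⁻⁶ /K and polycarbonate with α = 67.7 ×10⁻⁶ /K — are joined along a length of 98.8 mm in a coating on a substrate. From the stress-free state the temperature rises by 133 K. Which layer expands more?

α(copper) = 16.8×10⁻⁶/K vs α(polycarbonate) = 67.7×10⁻⁶/K.
Higher α expands more for the same ΔT: polycarbonate.

polycarbonate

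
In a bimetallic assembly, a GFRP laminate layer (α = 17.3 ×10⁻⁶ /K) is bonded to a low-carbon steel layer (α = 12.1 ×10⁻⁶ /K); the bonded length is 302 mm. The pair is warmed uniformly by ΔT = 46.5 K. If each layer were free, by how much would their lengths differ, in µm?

73.0 µm

Δα = |17.3 − 12.1|×10⁻⁶/K = 5.20×10⁻⁶/K.
ΔL_mismatch = Δα·L·ΔT = 5.20×10⁻⁶ × 302.0 mm × 46.5 K = 73.0 µm.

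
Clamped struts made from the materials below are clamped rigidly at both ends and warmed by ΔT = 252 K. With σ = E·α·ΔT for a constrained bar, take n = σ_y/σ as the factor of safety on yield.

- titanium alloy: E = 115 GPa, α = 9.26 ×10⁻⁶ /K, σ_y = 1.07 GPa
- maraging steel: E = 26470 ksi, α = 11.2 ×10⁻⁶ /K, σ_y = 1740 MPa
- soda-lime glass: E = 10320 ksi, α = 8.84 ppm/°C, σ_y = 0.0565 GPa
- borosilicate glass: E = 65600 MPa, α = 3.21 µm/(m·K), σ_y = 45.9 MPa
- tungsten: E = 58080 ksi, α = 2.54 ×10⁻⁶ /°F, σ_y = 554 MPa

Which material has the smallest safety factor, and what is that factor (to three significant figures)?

soda-lime glass, n = 0.356

In consistent units (E in GPa, α in ×10⁻⁶/K, σ_y in MPa):
  titanium alloy: E = 115.0, α = 9.26, σ_y = 1070 → σ = 268 MPa, n = 3.99
  maraging steel: E = 182.5, α = 11.2, σ_y = 1740 → σ = 515 MPa, n = 3.38
  soda-lime glass: E = 71.15, α = 8.84, σ_y = 56.50 → σ = 159 MPa, n = 0.356
  borosilicate glass: E = 65.60, α = 3.21, σ_y = 45.90 → σ = 53.1 MPa, n = 0.865
  tungsten: E = 400.4, α = 4.57, σ_y = 554.0 → σ = 461 MPa, n = 1.20
The minimum is soda-lime glass at n = 0.356.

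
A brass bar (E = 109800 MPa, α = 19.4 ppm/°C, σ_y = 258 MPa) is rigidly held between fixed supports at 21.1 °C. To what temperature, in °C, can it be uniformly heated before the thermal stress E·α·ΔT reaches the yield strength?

E = 109800 MPa = 109.8 GPa.
E·α·ΔT = 258.0 MPa ⇒ ΔT = 258.0 / (109.8×10³ × 19.4×10⁻⁶) = 121.1 K.
T = 21.1 + 121.1 = 142.2 °C.

142 °C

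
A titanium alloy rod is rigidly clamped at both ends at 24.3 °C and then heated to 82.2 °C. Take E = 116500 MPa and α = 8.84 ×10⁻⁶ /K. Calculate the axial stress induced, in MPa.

59.6 MPa

E = 116500 MPa = 116.5 GPa.
ΔT = 57.90 K. Constrained thermal stress σ = E·α·ΔT = 116.5×10³ MPa × 8.84×10⁻⁶ × 57.90 = 59.6 MPa (compressive).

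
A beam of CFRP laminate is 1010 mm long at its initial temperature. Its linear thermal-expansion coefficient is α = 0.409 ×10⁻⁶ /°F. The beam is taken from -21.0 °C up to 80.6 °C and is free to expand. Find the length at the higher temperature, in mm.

Convert α: 0.409×10⁻⁶/°F × (9/5) = 0.736×10⁻⁶/K.
ΔT = 80.6 − (-21.0) = 101.6 K.
ΔL = α·L₀·ΔT = 0.736×10⁻⁶ × 1010 mm × 101.6 K = 0.0755 mm.
L = L₀ + ΔL = 1010 + 0.0755 = 1010.1 mm.

1010.1 mm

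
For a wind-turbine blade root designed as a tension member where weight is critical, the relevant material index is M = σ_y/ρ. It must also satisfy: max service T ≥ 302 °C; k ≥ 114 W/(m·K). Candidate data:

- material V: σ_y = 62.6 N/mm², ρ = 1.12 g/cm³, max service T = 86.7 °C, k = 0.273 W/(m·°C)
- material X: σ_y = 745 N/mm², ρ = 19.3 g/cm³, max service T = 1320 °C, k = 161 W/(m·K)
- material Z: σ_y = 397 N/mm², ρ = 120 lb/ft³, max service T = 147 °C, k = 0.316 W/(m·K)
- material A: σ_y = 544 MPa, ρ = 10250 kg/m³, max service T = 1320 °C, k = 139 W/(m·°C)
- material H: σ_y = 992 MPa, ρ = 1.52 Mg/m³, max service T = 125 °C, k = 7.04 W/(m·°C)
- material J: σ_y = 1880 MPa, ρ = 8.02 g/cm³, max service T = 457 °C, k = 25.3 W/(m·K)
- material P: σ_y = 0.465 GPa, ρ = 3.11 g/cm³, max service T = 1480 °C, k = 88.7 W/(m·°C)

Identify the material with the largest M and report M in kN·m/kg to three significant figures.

material A, M = 53.1 kN·m/kg

Screen on constraints: max service T ≥ 302 °C; k ≥ 114 W/(m·K). Survivors: material X, material A.
Normalizing units and computing the index:
  material X: σ_y = 745.0 MPa, ρ = 19300 kg/m³
  material A: σ_y = 544.0 MPa, ρ = 10250 kg/m³
  material A: M = 53.1 kN·m/kg
  material X: M = 38.6 kN·m/kg
Material A has the largest M.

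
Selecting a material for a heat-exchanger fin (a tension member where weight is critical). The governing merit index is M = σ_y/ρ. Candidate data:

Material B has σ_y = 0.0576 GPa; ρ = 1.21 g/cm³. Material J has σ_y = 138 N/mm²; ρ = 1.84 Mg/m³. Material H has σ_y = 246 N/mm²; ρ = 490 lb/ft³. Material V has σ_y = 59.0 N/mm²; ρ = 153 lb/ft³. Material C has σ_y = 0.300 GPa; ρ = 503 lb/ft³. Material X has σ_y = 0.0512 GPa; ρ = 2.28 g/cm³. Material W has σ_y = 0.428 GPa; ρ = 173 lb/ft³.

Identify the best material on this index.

material W

Normalizing units and computing the index:
  material B: σ_y = 57.60 MPa, ρ = 1210 kg/m³
  material J: σ_y = 138.0 MPa, ρ = 1840 kg/m³
  material H: σ_y = 246.0 MPa, ρ = 7849 kg/m³
  material V: σ_y = 59.00 MPa, ρ = 2451 kg/m³
  material C: σ_y = 300.0 MPa, ρ = 8057 kg/m³
  material X: σ_y = 51.20 MPa, ρ = 2280 kg/m³
  material W: σ_y = 428.0 MPa, ρ = 2771 kg/m³
  material W: M = 154 kN·m/kg
  material J: M = 75.0 kN·m/kg
  material B: M = 47.6 kN·m/kg
  material C: M = 37.2 kN·m/kg
  material H: M = 31.3 kN·m/kg
  material V: M = 24.1 kN·m/kg
  material X: M = 22.5 kN·m/kg
The maximum is for material W.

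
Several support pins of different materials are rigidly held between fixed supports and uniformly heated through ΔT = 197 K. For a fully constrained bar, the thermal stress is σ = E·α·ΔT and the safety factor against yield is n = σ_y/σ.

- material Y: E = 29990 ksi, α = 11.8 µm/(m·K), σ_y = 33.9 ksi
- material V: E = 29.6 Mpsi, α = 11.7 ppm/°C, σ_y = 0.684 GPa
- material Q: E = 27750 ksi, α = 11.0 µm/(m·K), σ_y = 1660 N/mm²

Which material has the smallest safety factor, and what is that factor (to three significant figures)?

In consistent units (E in GPa, α in ×10⁻⁶/K, σ_y in MPa):
  material Y: E = 206.8, α = 11.8, σ_y = 233.7 → σ = 481 MPa, n = 0.486
  material V: E = 204.1, α = 11.7, σ_y = 684.0 → σ = 470 MPa, n = 1.45
  material Q: E = 191.3, α = 11.0, σ_y = 1660 → σ = 415 MPa, n = 4.00
Smallest n: material Y with n = 0.486.

material Y, n = 0.486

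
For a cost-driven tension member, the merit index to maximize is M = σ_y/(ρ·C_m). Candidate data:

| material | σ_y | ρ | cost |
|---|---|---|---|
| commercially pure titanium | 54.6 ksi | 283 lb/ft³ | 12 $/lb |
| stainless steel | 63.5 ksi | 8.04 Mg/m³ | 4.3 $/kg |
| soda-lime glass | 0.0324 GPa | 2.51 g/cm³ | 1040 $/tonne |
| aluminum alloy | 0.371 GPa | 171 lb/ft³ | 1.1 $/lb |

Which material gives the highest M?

aluminum alloy

In SI units:
  commercially pure titanium: σ_y = 376.5 MPa, ρ = 4533 kg/m³, cost = 26.46 $/kg
  stainless steel: σ_y = 437.8 MPa, ρ = 8040 kg/m³, cost = 4.300 $/kg
  soda-lime glass: σ_y = 32.40 MPa, ρ = 2510 kg/m³, cost = 1.040 $/kg
  aluminum alloy: σ_y = 371.0 MPa, ρ = 2739 kg/m³, cost = 2.425 $/kg
  aluminum alloy: M = 55.9 kN·m per $
  stainless steel: M = 12.7 kN·m per $
  soda-lime glass: M = 12.4 kN·m per $
  commercially pure titanium: M = 3.14 kN·m per $
The maximum is for aluminum alloy.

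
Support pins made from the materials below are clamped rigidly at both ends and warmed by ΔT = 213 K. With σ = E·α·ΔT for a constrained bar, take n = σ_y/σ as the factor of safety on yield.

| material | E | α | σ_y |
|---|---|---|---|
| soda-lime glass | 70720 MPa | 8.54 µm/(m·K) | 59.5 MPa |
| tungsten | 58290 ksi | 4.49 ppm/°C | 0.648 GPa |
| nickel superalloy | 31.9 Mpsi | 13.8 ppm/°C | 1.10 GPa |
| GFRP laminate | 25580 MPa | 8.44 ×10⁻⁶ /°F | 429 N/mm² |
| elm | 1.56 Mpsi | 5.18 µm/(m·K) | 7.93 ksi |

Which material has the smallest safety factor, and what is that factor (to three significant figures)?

In consistent units (E in GPa, α in ×10⁻⁶/K, σ_y in MPa):
  soda-lime glass: E = 70.72, α = 8.54, σ_y = 59.50 → σ = 129 MPa, n = 0.463
  tungsten: E = 401.9, α = 4.49, σ_y = 648.0 → σ = 384 MPa, n = 1.69
  nickel superalloy: E = 219.9, α = 13.8, σ_y = 1100 → σ = 646 MPa, n = 1.70
  GFRP laminate: E = 25.58, α = 15.2, σ_y = 429.0 → σ = 82.8 MPa, n = 5.18
  elm: E = 10.76, α = 5.18, σ_y = 54.68 → σ = 11.9 MPa, n = 4.61
Smallest n: soda-lime glass with n = 0.463.

soda-lime glass, n = 0.463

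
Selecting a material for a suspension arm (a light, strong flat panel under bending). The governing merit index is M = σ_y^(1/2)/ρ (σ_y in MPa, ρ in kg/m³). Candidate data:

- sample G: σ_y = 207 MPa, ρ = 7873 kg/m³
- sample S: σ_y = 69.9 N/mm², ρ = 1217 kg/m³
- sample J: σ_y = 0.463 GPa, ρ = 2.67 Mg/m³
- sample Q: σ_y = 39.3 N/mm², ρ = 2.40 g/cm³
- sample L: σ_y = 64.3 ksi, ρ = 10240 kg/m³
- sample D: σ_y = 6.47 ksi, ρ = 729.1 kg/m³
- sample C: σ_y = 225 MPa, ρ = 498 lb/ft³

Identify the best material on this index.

Putting every candidate on a common basis:
  sample G: σ_y = 207.0 MPa, ρ = 7873 kg/m³
  sample S: σ_y = 69.90 MPa, ρ = 1217 kg/m³
  sample J: σ_y = 463.0 MPa, ρ = 2670 kg/m³
  sample Q: σ_y = 39.30 MPa, ρ = 2400 kg/m³
  sample L: σ_y = 443.3 MPa, ρ = 10240 kg/m³
  sample D: σ_y = 44.61 MPa, ρ = 729.1 kg/m³
  sample C: σ_y = 225.0 MPa, ρ = 7977 kg/m³
  sample D: M = 9.16×10⁻³
  sample J: M = 8.06×10⁻³
  sample S: M = 6.87×10⁻³
  sample Q: M = 2.61×10⁻³
  sample L: M = 2.06×10⁻³
  sample C: M = 1.88×10⁻³
  sample G: M = 1.83×10⁻³
The maximum is for sample D.

sample D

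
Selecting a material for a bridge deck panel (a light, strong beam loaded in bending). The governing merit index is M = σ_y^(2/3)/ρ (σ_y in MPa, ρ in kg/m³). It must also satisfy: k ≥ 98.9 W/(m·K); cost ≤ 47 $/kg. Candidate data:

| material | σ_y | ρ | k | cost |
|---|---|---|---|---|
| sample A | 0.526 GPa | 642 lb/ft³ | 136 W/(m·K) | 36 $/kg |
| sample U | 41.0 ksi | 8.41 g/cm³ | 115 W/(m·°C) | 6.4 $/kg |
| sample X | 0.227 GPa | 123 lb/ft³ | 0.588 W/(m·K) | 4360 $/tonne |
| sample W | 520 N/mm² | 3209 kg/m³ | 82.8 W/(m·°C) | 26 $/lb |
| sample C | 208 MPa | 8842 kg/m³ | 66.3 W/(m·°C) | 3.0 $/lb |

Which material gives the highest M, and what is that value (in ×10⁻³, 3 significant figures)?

Screen on constraints: k ≥ 98.9 W/(m·K); cost ≤ 47 $/kg. Survivors: sample A, sample U.
Convert each candidate to consistent units, then evaluate M:
  sample A: σ_y = 526.0 MPa, ρ = 10280 kg/m³
  sample U: σ_y = 282.7 MPa, ρ = 8410 kg/m³
  sample A: M = 6.34×10⁻³
  sample U: M = 5.12×10⁻³
Highest index: sample A.

sample A, M = 6.34×10⁻³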